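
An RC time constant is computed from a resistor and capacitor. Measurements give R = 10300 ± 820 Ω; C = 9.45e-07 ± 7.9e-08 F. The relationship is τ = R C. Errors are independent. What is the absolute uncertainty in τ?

0.00112 s

For a monomial τ ∝ R, C, fractional errors add in quadrature:
  (1·δR/R)² = (1×0.0796)² = 0.00634;  (1·δC/C)² = (1×0.0836)² = 0.00699
δτ/τ = √(0.0133) = 0.115
τ = 0.00973 s, so δτ = 0.115 × 0.00973 = 0.00112 s.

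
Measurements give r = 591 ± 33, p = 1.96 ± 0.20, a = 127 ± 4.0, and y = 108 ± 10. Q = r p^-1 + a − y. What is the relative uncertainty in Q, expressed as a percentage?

11.4%

Let w = r·p^-1 = 302. δw/w = √((1·δr/r)² + (-1·δp/p)²) = √(0.00312 + 0.0104) = 0.116, so δw = 35.1.
Q = w + a − y: δQ = √(δw² + δa² + δy²) = √(1230 + 16.0 + 100) = 36.7
Q = 321, so δQ/Q = 36.7/321 = 0.114.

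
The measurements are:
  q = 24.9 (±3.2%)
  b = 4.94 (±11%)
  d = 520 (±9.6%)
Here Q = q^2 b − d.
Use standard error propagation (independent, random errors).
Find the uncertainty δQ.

Let p = q^2·b = 3060. δp/p = √((2·δq/q)² + (1·δb/b)²) = √(0.00410 + 0.0121) = 0.127, so δp = 390.
Q = p − d: δQ = √(δp² + δd²) = √(1.52e+05 + 2490) = 393

393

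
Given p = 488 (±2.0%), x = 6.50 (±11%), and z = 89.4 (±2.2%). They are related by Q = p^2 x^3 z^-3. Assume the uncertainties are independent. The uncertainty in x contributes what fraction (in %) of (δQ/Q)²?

(δQ/Q)² = (2·δp/p)² + (3·δx/x)² + (-3·δz/z)²
  p term: (2×0.0200)² = 0.00160
  x term: (3×0.110)² = 0.109
  z term: (-3×0.0220)² = 0.00436
Total = 0.115. Share from x = 0.109/0.115 = 0.948.

94.8%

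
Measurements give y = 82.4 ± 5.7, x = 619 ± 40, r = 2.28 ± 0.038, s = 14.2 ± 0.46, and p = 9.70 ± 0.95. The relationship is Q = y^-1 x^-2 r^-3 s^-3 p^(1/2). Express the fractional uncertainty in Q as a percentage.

Since Q is a product/quotient, work with relative uncertainties:
  (-1·δy/y)² = (-1×0.0692)² = 0.00479;  (-2·δx/x)² = (-2×0.0646)² = 0.0167;  (-3·δr/r)² = (-3×0.0167)² = 0.00250;  (-3·δs/s)² = (-3×0.0324)² = 0.00944;  (½·δp/p)² = (0.5×0.0979)² = 0.00240
δQ/Q = √(0.0358) = 0.189

18.9%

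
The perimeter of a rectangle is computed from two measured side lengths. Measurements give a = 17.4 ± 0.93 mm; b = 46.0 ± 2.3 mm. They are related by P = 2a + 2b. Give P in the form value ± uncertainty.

127 ± 4.96 mm

For a sum/difference, combine absolute errors in quadrature:
  (2·δa)² = 3.46;  (2·δb)² = 21.2
δP = √(24.6) = 4.96 mm
P = 127 mm.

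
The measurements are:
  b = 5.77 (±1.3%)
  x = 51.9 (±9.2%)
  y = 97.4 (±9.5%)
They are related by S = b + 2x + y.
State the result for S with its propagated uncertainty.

For a sum/difference, combine absolute errors in quadrature:
  (δb)² = 0.00563;  (2·δx)² = 91.2;  (δy)² = 85.6
δS = √(177) = 13.3
S = 207.

207 ± 13.3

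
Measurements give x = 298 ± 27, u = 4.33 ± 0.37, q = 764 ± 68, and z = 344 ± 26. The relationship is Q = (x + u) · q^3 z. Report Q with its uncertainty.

(4.64 ± 1.35) × 10^13

Let w = x + u = 302. δw = √(δx² + δu²) = √(729 + 0.137) = 27.0, so δw/w = 0.0893.
Q is then a monomial in w, q, z:
δQ/Q = √((δw/w)² + (3·δq/q)² + (1·δz/z)²) = √(0.00798 + 0.0713 + 0.00571) = 0.292
Q = 4.64e+13, so δQ = 0.292 × 4.64e+13 = 1.35e+13.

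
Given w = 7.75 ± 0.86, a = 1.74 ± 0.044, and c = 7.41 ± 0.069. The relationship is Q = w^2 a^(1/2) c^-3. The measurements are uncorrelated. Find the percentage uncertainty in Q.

Relative error in a monomial: (δQ/Q)² = Σ (nᵢ · δxᵢ/xᵢ)².
  (2·δw/w)² = (2×0.111)² = 0.0493;  (½·δa/a)² = (0.5×0.0253)² = 0.000160;  (-3·δc/c)² = (-3×0.00931)² = 0.000780
δQ/Q = √(0.0502) = 0.224

22.4%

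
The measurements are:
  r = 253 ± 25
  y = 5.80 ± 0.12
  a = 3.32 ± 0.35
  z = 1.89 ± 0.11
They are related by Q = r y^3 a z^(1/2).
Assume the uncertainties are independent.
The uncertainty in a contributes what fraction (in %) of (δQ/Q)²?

43.5%

(δQ/Q)² = (1·δr/r)² + (3·δy/y)² + (1·δa/a)² + (½·δz/z)²
  r term: (1×0.0988)² = 0.00976
  y term: (3×0.0207)² = 0.00385
  a term: (1×0.105)² = 0.0111
  z term: (0.5×0.0582)² = 0.000847
Total = 0.0256. Share from a = 0.0111/0.0256 = 0.435.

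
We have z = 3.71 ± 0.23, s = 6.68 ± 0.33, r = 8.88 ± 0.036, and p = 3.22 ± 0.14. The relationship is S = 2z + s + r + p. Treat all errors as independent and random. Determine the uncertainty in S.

Each term contributes (cᵢ δxᵢ)² to (δS)²:
  (2·δz)² = 0.212;  (δs)² = 0.109;  (δr)² = 0.00130;  (δp)² = 0.0196
δS = √(0.341) = 0.584

0.584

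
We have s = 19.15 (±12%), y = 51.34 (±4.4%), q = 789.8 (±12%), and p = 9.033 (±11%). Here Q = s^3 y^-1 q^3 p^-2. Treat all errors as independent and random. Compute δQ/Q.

Products/powers → add relative errors in quadrature, weighted by exponent:
  (3·δs/s)² = (3×0.120)² = 0.130;  (-1·δy/y)² = (-1×0.0440)² = 0.00194;  (3·δq/q)² = (3×0.120)² = 0.130;  (-2·δp/p)² = (-2×0.110)² = 0.0484
δQ/Q = √(0.310) = 0.556

0.556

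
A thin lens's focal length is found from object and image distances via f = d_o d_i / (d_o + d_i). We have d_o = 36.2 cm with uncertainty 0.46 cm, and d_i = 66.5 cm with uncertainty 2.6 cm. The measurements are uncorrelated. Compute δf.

0.376 cm

∂f/∂d_o = (d_i/(d_o+d_i))² = 0.419;  ∂f/∂d_i = (d_o/(d_o+d_i))² = 0.124
δf = √((∂f/∂d_o · δd_o)² + (∂f/∂d_i · δd_i)²) = √(0.0372 + 0.104) = 0.376 cm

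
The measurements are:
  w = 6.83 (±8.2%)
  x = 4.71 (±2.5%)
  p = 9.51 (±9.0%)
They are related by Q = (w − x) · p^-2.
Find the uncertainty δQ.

Let u = w − x = 2.12. δu = √(δw² + δx²) = √(0.314 + 0.0139) = 0.572, so δu/u = 0.270.
Q is then a monomial in u, p:
δQ/Q = √((δu/u)² + (-2·δp/p)²) = √(0.0729 + 0.0324) = 0.324
Q = 0.0234, so δQ = 0.324 × 0.0234 = 0.00761.

0.00761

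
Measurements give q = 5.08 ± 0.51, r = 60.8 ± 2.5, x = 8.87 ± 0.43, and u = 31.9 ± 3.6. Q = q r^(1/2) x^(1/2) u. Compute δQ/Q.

Relative error in a monomial: (δQ/Q)² = Σ (nᵢ · δxᵢ/xᵢ)².
  (1·δq/q)² = (1×0.100)² = 0.0101;  (½·δr/r)² = (0.5×0.0411)² = 0.000423;  (½·δx/x)² = (0.5×0.0485)² = 0.000588;  (1·δu/u)² = (1×0.113)² = 0.0127
δQ/Q = √(0.0238) = 0.154

0.154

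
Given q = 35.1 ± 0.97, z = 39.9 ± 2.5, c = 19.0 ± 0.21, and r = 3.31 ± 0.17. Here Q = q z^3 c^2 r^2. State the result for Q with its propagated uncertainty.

Each factor contributes (exponent × relative error)² to (δQ/Q)²:
  (1·δq/q)² = (1×0.0276)² = 0.000764;  (3·δz/z)² = (3×0.0627)² = 0.0353;  (2·δc/c)² = (2×0.0111)² = 0.000489;  (2·δr/r)² = (2×0.0514)² = 0.0106
δQ/Q = √(0.0471) = 0.217
Q = 8.82e+09, so δQ = 0.217 × 8.82e+09 = 1.91e+09.

(8.82 ± 1.91) × 10^9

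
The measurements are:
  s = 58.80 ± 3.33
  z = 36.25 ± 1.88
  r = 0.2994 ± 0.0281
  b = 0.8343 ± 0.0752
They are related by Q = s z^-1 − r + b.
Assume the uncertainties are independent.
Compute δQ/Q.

Let p = s·z^-1 = 1.622. δp/p = √((1·δs/s)² + (-1·δz/z)²) = √(0.00321 + 0.00269) = 0.0768, so δp = 0.125.
Q = p − r + b: δQ = √(δp² + δr² + δb²) = √(0.0155 + 0.000790 + 0.00566) = 0.148
Q = 2.157, so δQ/Q = 0.148/2.157 = 0.0687.

0.0687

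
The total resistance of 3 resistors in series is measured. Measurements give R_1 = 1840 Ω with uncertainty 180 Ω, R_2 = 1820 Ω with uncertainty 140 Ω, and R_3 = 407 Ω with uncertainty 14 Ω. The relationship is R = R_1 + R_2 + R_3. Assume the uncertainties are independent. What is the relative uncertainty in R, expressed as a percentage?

For a sum/difference, combine absolute errors in quadrature:
  (δR_1)² = 32400;  (δR_2)² = 19600;  (δR_3)² = 196
δR = √(52200) = 228 Ω
R = 4070 Ω, so δR/R = 228/4070 = 0.0562.

5.62%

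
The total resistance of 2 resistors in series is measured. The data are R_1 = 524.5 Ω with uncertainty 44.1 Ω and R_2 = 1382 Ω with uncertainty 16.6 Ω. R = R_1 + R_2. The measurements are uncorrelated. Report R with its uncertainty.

1906 ± 47.1 Ω

Absolute uncertainties add in quadrature for a linear combination:
  (δR_1)² = 1940;  (δR_2)² = 276
δR = √(2220) = 47.1 Ω
R = 1906 Ω.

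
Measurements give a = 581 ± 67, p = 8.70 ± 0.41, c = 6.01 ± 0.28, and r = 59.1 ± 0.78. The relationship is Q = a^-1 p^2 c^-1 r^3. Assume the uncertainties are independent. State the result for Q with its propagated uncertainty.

4470 ± 720

Relative error in a monomial: (δQ/Q)² = Σ (nᵢ · δxᵢ/xᵢ)².
  (-1·δa/a)² = (-1×0.115)² = 0.0133;  (2·δp/p)² = (2×0.0471)² = 0.00888;  (-1·δc/c)² = (-1×0.0466)² = 0.00217;  (3·δr/r)² = (3×0.0132)² = 0.00157
δQ/Q = √(0.0259) = 0.161
Q = 4470, so δQ = 0.161 × 4470 = 720.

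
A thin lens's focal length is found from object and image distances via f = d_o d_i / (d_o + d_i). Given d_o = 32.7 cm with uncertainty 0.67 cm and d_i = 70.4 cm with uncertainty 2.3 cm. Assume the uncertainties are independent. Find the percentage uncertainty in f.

∂f/∂d_o = (d_i/(d_o+d_i))² = 0.466;  ∂f/∂d_i = (d_o/(d_o+d_i))² = 0.101
δf = √((∂f/∂d_o · δd_o)² + (∂f/∂d_i · δd_i)²) = √(0.0976 + 0.0535) = 0.389 cm
f = 22.3 cm, so δf/f = 0.389/22.3 = 0.0174.

1.74%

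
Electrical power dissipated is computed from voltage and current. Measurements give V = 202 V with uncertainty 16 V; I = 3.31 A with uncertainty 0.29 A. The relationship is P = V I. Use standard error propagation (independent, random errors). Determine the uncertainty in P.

Since P is a product/quotient, work with relative uncertainties:
  (1·δV/V)² = (1×0.0792)² = 0.00627;  (1·δI/I)² = (1×0.0876)² = 0.00768
δP/P = √(0.0139) = 0.118
P = 669 W, so δP = 0.118 × 669 = 79.0 W.

79.0 W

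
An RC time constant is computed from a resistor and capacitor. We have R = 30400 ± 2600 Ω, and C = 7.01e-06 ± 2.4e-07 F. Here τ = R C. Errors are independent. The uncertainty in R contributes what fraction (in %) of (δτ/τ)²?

(δτ/τ)² = (1·δR/R)² + (1·δC/C)²
  R term: (1×0.0855)² = 0.00731
  C term: (1×0.0342)² = 0.00117
Total = 0.00849. Share from R = 0.00731/0.00849 = 0.862.

86.2%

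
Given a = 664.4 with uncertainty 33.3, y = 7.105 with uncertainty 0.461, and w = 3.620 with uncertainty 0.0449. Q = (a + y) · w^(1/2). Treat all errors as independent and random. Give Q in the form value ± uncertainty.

Let u = a + y = 671.5. δu = √(δa² + δy²) = √(1110 + 0.213) = 33.3, so δu/u = 0.0496.
Q is then a monomial in u, w:
δQ/Q = √((δu/u)² + (½·δw/w)²) = √(0.00246 + 3.85e-05) = 0.0500
Q = 1278, so δQ = 0.0500 × 1278 = 63.9.

1278 ± 63.9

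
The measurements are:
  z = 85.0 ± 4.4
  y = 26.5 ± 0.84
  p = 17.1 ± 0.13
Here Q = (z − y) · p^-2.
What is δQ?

0.0156

Let u = z − y = 58.5. δu = √(δz² + δy²) = √(19.4 + 0.706) = 4.48, so δu/u = 0.0766.
Q is then a monomial in u, p:
δQ/Q = √((δu/u)² + (-2·δp/p)²) = √(0.00586 + 0.000231) = 0.0781
Q = 0.200, so δQ = 0.0781 × 0.200 = 0.0156.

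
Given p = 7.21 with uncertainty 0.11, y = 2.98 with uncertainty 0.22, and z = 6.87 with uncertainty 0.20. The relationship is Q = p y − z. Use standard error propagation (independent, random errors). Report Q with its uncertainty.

Let w = p·y = 21.5. δw/w = √((1·δp/p)² + (1·δy/y)²) = √(0.000233 + 0.00545) = 0.0754, so δw = 1.62.
Q = w − z: δQ = √(δw² + δz²) = √(2.62 + 0.0400) = 1.63
Q = 14.6.

14.6 ± 1.63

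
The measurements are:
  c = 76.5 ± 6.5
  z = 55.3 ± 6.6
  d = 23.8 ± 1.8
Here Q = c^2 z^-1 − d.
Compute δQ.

22.0

Let p = c^2·z^-1 = 106. δp/p = √((2·δc/c)² + (-1·δz/z)²) = √(0.0289 + 0.0142) = 0.208, so δp = 22.0.
Q = p − d: δQ = √(δp² + δd²) = √(483 + 3.24) = 22.0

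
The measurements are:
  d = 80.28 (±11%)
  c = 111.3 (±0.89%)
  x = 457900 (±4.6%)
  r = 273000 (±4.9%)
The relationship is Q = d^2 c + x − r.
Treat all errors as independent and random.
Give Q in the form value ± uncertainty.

Let p = d^2·c = 717300. δp/p = √((2·δd/d)² + (1·δc/c)²) = √(0.0484 + 7.92e-05) = 0.220, so δp = 1.58e+05.
Q = p + x − r: δQ = √(δp² + δx² + δr²) = √(2.49e+10 + 4.44e+08 + 1.79e+08) = 1.6e+05
Q = 902200.

(9.022 ± 1.60) × 10^5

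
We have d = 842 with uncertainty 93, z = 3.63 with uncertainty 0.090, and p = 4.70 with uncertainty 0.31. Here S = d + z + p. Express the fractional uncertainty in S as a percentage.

Absolute uncertainties add in quadrature for a linear combination:
  (δd)² = 8650;  (δz)² = 0.00810;  (δp)² = 0.0961
δS = √(8650) = 93.0
S = 850, so δS/S = 93.0/850 = 0.109.

10.9%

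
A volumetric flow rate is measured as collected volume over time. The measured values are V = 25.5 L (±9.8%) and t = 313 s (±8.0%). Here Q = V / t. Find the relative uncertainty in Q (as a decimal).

0.127

Products/powers → add relative errors in quadrature, weighted by exponent:
  (1·δV/V)² = (1×0.0980)² = 0.00960;  (-1·δt/t)² = (-1×0.0800)² = 0.00640
δQ/Q = √(0.0160) = 0.127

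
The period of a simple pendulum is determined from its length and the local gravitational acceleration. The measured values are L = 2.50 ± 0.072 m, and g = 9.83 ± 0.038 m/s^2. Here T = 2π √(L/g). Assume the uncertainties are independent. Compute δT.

0.0460 s

For a monomial T ∝ L^(1/2), g^(-1/2), fractional errors add in quadrature:
  (½·δL/L)² = (0.5×0.0288)² = 0.000207;  (−½·δg/g)² = (-0.5×0.00387)² = 3.74e-06
δT/T = √(0.000211) = 0.0145
T = 3.17 s, so δT = 0.0145 × 3.17 = 0.0460 s.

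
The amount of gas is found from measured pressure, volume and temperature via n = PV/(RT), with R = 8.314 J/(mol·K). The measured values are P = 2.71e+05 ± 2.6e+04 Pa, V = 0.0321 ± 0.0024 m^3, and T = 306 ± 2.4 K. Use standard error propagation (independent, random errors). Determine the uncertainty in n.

0.417 mol

n is a product of powers, so relative uncertainties combine in quadrature:
  (1·δP/P)² = (1×0.0959)² = 0.00920;  (1·δV/V)² = (1×0.0748)² = 0.00559;  (-1·δT/T)² = (-1×0.00784)² = 6.15e-05
δn/n = √(0.0149) = 0.122
n = 3.42 mol, so δn = 0.122 × 3.42 = 0.417 mol.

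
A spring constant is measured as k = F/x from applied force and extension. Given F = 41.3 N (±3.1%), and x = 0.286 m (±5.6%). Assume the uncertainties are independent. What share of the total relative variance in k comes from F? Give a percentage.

23.5%

(δk/k)² = (1·δF/F)² + (-1·δx/x)²
  F term: (1×0.0310)² = 0.000961
  x term: (-1×0.0560)² = 0.00314
Total = 0.00410. Share from F = 0.000961/0.00410 = 0.235.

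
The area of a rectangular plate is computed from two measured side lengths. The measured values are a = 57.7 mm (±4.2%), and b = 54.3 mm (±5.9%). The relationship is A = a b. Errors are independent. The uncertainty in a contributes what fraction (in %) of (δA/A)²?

33.6%

(δA/A)² = (1·δa/a)² + (1·δb/b)²
  a term: (1×0.0420)² = 0.00176
  b term: (1×0.0590)² = 0.00348
Total = 0.00525. Share from a = 0.00176/0.00525 = 0.336.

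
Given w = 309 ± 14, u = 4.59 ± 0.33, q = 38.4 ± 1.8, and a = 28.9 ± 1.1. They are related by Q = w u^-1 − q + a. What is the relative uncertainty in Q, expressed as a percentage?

10.5%

Let p = w·u^-1 = 67.3. δp/p = √((1·δw/w)² + (-1·δu/u)²) = √(0.00205 + 0.00517) = 0.0850, so δp = 5.72.
Q = p − q + a: δQ = √(δp² + δq² + δa²) = √(32.7 + 3.24 + 1.21) = 6.10
Q = 57.8, so δQ/Q = 6.10/57.8 = 0.105.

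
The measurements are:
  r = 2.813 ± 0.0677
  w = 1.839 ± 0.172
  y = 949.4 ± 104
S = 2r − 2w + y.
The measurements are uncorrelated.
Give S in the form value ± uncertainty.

951.3 ± 104

Each term contributes (cᵢ δxᵢ)² to (δS)²:
  (2·δr)² = 0.0183;  (2·δw)² = 0.118;  (δy)² = 10800
δS = √(10800) = 104
S = 951.3.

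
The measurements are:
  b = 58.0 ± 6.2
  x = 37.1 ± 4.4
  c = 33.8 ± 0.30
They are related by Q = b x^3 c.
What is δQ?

3.72e+07

Products/powers → add relative errors in quadrature, weighted by exponent:
  (1·δb/b)² = (1×0.107)² = 0.0114;  (3·δx/x)² = (3×0.119)² = 0.127;  (1·δc/c)² = (1×0.00888)² = 7.88e-05
δQ/Q = √(0.138) = 0.372
Q = 1e+08, so δQ = 0.372 × 1e+08 = 3.72e+07.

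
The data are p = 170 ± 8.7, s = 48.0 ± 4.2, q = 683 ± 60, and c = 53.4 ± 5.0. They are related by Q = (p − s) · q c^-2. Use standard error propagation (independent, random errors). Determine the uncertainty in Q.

Let u = p − s = 122. δu = √(δp² + δs²) = √(75.7 + 17.6) = 9.66, so δu/u = 0.0792.
Q is then a monomial in u, q, c:
δQ/Q = √((δu/u)² + (1·δq/q)² + (-2·δc/c)²) = √(0.00627 + 0.00772 + 0.0351) = 0.221
Q = 29.2, so δQ = 0.221 × 29.2 = 6.47.

6.47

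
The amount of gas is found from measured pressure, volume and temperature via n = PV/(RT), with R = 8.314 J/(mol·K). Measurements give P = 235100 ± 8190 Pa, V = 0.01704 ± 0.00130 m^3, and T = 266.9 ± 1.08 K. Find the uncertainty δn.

0.152 mol

n is a product of powers, so relative uncertainties combine in quadrature:
  (1·δP/P)² = (1×0.0348)² = 0.00121;  (1·δV/V)² = (1×0.0763)² = 0.00582;  (-1·δT/T)² = (-1×0.00405)² = 1.64e-05
δn/n = √(0.00705) = 0.0840
n = 1.805 mol, so δn = 0.0840 × 1.805 = 0.152 mol.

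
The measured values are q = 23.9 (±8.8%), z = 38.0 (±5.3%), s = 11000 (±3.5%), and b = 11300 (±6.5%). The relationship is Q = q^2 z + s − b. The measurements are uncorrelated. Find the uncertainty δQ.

4070

Let p = q^2·z = 21700. δp/p = √((2·δq/q)² + (1·δz/z)²) = √(0.0310 + 0.00281) = 0.184, so δp = 3990.
Q = p + s − b: δQ = √(δp² + δs² + δb²) = √(1.59e+07 + 1.48e+05 + 5.39e+05) = 4070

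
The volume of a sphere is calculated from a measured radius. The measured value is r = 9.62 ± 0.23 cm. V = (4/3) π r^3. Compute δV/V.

V ∝ r^3, so δV/V = |3| · δr/r = 3 × 0.0239 = 0.0717.

0.0717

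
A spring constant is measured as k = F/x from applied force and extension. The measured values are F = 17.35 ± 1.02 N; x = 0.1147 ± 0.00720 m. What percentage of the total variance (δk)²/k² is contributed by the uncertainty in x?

(δk/k)² = (1·δF/F)² + (-1·δx/x)²
  F term: (1×0.0588)² = 0.00346
  x term: (-1×0.0628)² = 0.00394
Total = 0.00740. Share from x = 0.00394/0.00740 = 0.533.

53.3%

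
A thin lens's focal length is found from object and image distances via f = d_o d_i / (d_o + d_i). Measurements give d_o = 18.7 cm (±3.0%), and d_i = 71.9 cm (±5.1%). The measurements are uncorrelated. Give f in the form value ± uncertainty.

14.8 ± 0.386 cm

∂f/∂d_o = (d_i/(d_o+d_i))² = 0.630;  ∂f/∂d_i = (d_o/(d_o+d_i))² = 0.0426
δf = √((∂f/∂d_o · δd_o)² + (∂f/∂d_i · δd_i)²) = √(0.125 + 0.0244) = 0.386 cm
f = 14.8 cm.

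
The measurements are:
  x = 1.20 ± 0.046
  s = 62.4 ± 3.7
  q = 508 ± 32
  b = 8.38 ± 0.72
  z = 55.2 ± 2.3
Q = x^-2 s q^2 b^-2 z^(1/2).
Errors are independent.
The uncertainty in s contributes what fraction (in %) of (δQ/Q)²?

(δQ/Q)² = (-2·δx/x)² + (1·δs/s)² + (2·δq/q)² + (-2·δb/b)² + (½·δz/z)²
  x term: (-2×0.0383)² = 0.00588
  s term: (1×0.0593)² = 0.00352
  q term: (2×0.0630)² = 0.0159
  b term: (-2×0.0859)² = 0.0295
  z term: (0.5×0.0417)² = 0.000434
Total = 0.0552. Share from s = 0.00352/0.0552 = 0.0637.

6.37%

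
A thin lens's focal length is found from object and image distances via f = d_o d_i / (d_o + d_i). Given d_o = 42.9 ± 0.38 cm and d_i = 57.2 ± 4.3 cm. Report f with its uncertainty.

∂f/∂d_o = (d_i/(d_o+d_i))² = 0.327;  ∂f/∂d_i = (d_o/(d_o+d_i))² = 0.184
δf = √((∂f/∂d_o · δd_o)² + (∂f/∂d_i · δd_i)²) = √(0.0154 + 0.624) = 0.799 cm
f = 24.5 cm.

24.5 ± 0.799 cm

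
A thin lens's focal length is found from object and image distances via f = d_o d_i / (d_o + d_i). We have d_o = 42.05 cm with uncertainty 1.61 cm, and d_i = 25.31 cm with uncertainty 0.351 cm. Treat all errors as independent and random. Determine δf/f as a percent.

∂f/∂d_o = (d_i/(d_o+d_i))² = 0.141;  ∂f/∂d_i = (d_o/(d_o+d_i))² = 0.390
δf = √((∂f/∂d_o · δd_o)² + (∂f/∂d_i · δd_i)²) = √(0.0517 + 0.0187) = 0.265 cm
f = 15.80 cm, so δf/f = 0.265/15.80 = 0.0168.

1.68%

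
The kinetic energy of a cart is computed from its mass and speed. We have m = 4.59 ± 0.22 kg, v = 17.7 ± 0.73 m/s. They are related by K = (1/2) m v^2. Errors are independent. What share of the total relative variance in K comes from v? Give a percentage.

74.8%

(δK/K)² = (1·δm/m)² + (2·δv/v)²
  m term: (1×0.0479)² = 0.00230
  v term: (2×0.0412)² = 0.00680
Total = 0.00910. Share from v = 0.00680/0.00910 = 0.748.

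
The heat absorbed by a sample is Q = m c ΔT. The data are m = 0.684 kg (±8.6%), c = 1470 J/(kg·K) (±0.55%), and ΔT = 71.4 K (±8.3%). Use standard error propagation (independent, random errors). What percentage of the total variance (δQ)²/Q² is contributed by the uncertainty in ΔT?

48.1%

(δQ/Q)² = (1·δm/m)² + (1·δc/c)² + (1·δΔT/ΔT)²
  m term: (1×0.0860)² = 0.00740
  c term: (1×0.00550)² = 3.03e-05
  ΔT term: (1×0.0830)² = 0.00689
Total = 0.0143. Share from ΔT = 0.00689/0.0143 = 0.481.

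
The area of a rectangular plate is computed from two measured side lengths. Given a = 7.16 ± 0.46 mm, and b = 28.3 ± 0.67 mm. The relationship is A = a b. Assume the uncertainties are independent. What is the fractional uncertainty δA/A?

0.0685

Since A is a product/quotient, work with relative uncertainties:
  (1·δa/a)² = (1×0.0642)² = 0.00413;  (1·δb/b)² = (1×0.0237)² = 0.000561
δA/A = √(0.00469) = 0.0685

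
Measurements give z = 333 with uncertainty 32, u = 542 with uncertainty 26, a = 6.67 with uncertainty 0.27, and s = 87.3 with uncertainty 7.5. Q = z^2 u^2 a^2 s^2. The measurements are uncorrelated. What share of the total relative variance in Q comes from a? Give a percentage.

7.97%

(δQ/Q)² = (2·δz/z)² + (2·δu/u)² + (2·δa/a)² + (2·δs/s)²
  z term: (2×0.0961)² = 0.0369
  u term: (2×0.0480)² = 0.00920
  a term: (2×0.0405)² = 0.00655
  s term: (2×0.0859)² = 0.0295
Total = 0.0822. Share from a = 0.00655/0.0822 = 0.0797.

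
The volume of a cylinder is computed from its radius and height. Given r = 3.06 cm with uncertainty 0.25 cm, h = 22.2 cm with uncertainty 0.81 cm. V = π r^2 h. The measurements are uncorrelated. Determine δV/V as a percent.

16.7%

Since V is a product/quotient, work with relative uncertainties:
  (2·δr/r)² = (2×0.0817)² = 0.0267;  (1·δh/h)² = (1×0.0365)² = 0.00133
δV/V = √(0.0280) = 0.167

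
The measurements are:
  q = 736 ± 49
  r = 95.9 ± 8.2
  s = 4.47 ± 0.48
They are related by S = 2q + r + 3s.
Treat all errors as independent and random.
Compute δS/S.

0.0622

Sums and differences: (δS)² = Σ (cᵢ δxᵢ)².
  (2·δq)² = 9600;  (δr)² = 67.2;  (3·δs)² = 2.07
δS = √(9670) = 98.4
S = 1580, so δS/S = 98.4/1580 = 0.0622.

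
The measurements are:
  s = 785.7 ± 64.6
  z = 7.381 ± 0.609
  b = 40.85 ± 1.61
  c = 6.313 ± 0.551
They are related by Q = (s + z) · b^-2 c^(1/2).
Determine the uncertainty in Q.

0.145

Let u = s + z = 793.1. δu = √(δs² + δz²) = √(4170 + 0.371) = 64.6, so δu/u = 0.0815.
Q is then a monomial in u, b, c:
δQ/Q = √((δu/u)² + (-2·δb/b)² + (½·δc/c)²) = √(0.00664 + 0.00621 + 0.00190) = 0.121
Q = 1.194, so δQ = 0.121 × 1.194 = 0.145.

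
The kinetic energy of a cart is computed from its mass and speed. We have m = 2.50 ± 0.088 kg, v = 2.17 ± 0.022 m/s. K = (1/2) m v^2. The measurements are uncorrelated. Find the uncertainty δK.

0.239 J

Products/powers → add relative errors in quadrature, weighted by exponent:
  (1·δm/m)² = (1×0.0352)² = 0.00124;  (2·δv/v)² = (2×0.0101)² = 0.000411
δK/K = √(0.00165) = 0.0406
K = 5.89 J, so δK = 0.0406 × 5.89 = 0.239 J.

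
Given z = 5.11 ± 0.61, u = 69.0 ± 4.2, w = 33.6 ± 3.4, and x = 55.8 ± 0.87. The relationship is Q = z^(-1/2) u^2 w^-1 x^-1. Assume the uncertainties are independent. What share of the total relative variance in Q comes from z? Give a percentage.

12.3%

(δQ/Q)² = (−½·δz/z)² + (2·δu/u)² + (-1·δw/w)² + (-1·δx/x)²
  z term: (-0.5×0.119)² = 0.00356
  u term: (2×0.0609)² = 0.0148
  w term: (-1×0.101)² = 0.0102
  x term: (-1×0.0156)² = 0.000243
Total = 0.0289. Share from z = 0.00356/0.0289 = 0.123.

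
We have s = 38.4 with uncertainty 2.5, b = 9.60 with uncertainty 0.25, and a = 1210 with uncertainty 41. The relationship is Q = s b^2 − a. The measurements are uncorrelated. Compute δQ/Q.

Let p = s·b^2 = 3540. δp/p = √((1·δs/s)² + (2·δb/b)²) = √(0.00424 + 0.00271) = 0.0834, so δp = 295.
Q = p − a: δQ = √(δp² + δa²) = √(87100 + 1680) = 298
Q = 2330, so δQ/Q = 298/2330 = 0.128.

0.128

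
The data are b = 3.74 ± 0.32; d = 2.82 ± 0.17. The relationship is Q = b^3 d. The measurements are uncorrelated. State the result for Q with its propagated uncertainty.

Each factor contributes (exponent × relative error)² to (δQ/Q)²:
  (3·δb/b)² = (3×0.0856)² = 0.0659;  (1·δd/d)² = (1×0.0603)² = 0.00363
δQ/Q = √(0.0695) = 0.264
Q = 148, so δQ = 0.264 × 148 = 38.9.

148 ± 38.9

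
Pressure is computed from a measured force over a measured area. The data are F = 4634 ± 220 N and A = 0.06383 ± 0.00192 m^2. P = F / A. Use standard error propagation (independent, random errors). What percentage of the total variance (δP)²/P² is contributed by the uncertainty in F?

(δP/P)² = (1·δF/F)² + (-1·δA/A)²
  F term: (1×0.0475)² = 0.00225
  A term: (-1×0.0301)² = 0.000905
Total = 0.00316. Share from F = 0.00225/0.00316 = 0.714.

71.4%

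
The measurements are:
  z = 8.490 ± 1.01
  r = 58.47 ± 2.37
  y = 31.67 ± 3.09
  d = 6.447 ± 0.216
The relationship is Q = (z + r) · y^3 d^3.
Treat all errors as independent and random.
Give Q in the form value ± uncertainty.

(5.699 ± 1.78) × 10^8

Let u = z + r = 66.96. δu = √(δz² + δr²) = √(1.02 + 5.62) = 2.58, so δu/u = 0.0385.
Q is then a monomial in u, y, d:
δQ/Q = √((δu/u)² + (3·δy/y)² + (3·δd/d)²) = √(0.00148 + 0.0857 + 0.0101) = 0.312
Q = 5.699e+08, so δQ = 0.312 × 5.699e+08 = 1.78e+08.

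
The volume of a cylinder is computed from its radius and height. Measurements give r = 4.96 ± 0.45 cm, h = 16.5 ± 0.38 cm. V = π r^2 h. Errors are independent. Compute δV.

233 cm^3

Each factor contributes (exponent × relative error)² to (δV/V)²:
  (2·δr/r)² = (2×0.0907)² = 0.0329;  (1·δh/h)² = (1×0.0230)² = 0.000530
δV/V = √(0.0335) = 0.183
V = 1280 cm^3, so δV = 0.183 × 1280 = 233 cm^3.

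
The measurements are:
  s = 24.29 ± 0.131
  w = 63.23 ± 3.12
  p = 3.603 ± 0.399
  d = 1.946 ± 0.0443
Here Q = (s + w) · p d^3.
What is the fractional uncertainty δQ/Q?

0.135

Let u = s + w = 87.52. δu = √(δs² + δw²) = √(0.0172 + 9.73) = 3.12, so δu/u = 0.0357.
Q is then a monomial in u, p, d:
δQ/Q = √((δu/u)² + (1·δp/p)² + (3·δd/d)²) = √(0.00127 + 0.0123 + 0.00466) = 0.135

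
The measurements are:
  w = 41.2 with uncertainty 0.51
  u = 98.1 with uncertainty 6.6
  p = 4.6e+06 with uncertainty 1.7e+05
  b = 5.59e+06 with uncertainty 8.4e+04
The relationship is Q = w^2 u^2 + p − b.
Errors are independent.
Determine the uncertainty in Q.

2.24e+06

Let h = w^2·u^2 = 1.63e+07. δh/h = √((2·δw/w)² + (2·δu/u)²) = √(0.000613 + 0.0181) = 0.137, so δh = 2.23e+06.
Q = h + p − b: δQ = √(δh² + δp² + δb²) = √(4.99e+12 + 2.89e+10 + 7.06e+09) = 2.24e+06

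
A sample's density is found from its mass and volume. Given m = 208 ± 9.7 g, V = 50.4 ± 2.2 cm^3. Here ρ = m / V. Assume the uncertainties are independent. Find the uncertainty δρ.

0.264 g/cm^3

Relative error in a monomial: (δρ/ρ)² = Σ (nᵢ · δxᵢ/xᵢ)².
  (1·δm/m)² = (1×0.0466)² = 0.00217;  (-1·δV/V)² = (-1×0.0437)² = 0.00191
δρ/ρ = √(0.00408) = 0.0639
ρ = 4.13 g/cm^3, so δρ = 0.0639 × 4.13 = 0.264 g/cm^3.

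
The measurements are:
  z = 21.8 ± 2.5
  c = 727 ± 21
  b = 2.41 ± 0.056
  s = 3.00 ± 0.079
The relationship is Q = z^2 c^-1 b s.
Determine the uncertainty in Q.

1.11

Since Q is a product/quotient, work with relative uncertainties:
  (2·δz/z)² = (2×0.115)² = 0.0526;  (-1·δc/c)² = (-1×0.0289)² = 0.000834;  (1·δb/b)² = (1×0.0232)² = 0.000540;  (1·δs/s)² = (1×0.0263)² = 0.000693
δQ/Q = √(0.0547) = 0.234
Q = 4.73, so δQ = 0.234 × 4.73 = 1.11.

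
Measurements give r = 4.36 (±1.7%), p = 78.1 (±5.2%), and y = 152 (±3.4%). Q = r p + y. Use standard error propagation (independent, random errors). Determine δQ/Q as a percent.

Let w = r·p = 341. δw/w = √((1·δr/r)² + (1·δp/p)²) = √(0.000289 + 0.00270) = 0.0547, so δw = 18.6.
Q = w + y: δQ = √(δw² + δy²) = √(347 + 26.7) = 19.3
Q = 493, so δQ/Q = 19.3/493 = 0.0393.

3.93%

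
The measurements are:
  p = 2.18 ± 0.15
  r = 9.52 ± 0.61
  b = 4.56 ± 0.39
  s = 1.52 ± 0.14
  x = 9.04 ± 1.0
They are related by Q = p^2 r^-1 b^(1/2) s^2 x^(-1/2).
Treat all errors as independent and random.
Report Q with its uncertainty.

0.819 ± 0.204

Q is a product of powers, so relative uncertainties combine in quadrature:
  (2·δp/p)² = (2×0.0688)² = 0.0189;  (-1·δr/r)² = (-1×0.0641)² = 0.00411;  (½·δb/b)² = (0.5×0.0855)² = 0.00183;  (2·δs/s)² = (2×0.0921)² = 0.0339;  (−½·δx/x)² = (-0.5×0.111)² = 0.00306
δQ/Q = √(0.0619) = 0.249
Q = 0.819, so δQ = 0.249 × 0.819 = 0.204.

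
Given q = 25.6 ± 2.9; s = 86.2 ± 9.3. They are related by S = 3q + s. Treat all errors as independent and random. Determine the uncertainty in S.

For a sum/difference, combine absolute errors in quadrature:
  (3·δq)² = 75.7;  (δs)² = 86.5
δS = √(162) = 12.7

12.7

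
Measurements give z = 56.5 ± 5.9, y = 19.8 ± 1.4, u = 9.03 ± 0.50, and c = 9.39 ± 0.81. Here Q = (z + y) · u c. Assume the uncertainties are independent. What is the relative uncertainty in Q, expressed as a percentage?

Let w = z + y = 76.3. δw = √(δz² + δy²) = √(34.8 + 1.96) = 6.06, so δw/w = 0.0795.
Q is then a monomial in w, u, c:
δQ/Q = √((δw/w)² + (1·δu/u)² + (1·δc/c)²) = √(0.00632 + 0.00307 + 0.00744) = 0.130

13.0%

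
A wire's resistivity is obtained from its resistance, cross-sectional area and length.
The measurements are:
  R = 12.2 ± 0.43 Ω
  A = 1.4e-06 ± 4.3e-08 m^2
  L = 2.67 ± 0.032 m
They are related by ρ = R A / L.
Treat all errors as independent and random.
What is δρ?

3.09e-07 Ω·m

Each factor contributes (exponent × relative error)² to (δρ/ρ)²:
  (1·δR/R)² = (1×0.0352)² = 0.00124;  (1·δA/A)² = (1×0.0307)² = 0.000943;  (-1·δL/L)² = (-1×0.0120)² = 0.000144
δρ/ρ = √(0.00233) = 0.0483
ρ = 6.4e-06 Ω·m, so δρ = 0.0483 × 6.4e-06 = 3.09e-07 Ω·m.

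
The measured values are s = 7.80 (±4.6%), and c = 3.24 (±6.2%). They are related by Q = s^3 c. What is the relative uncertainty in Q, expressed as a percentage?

15.1%

Since Q is a product/quotient, work with relative uncertainties:
  (3·δs/s)² = (3×0.0460)² = 0.0190;  (1·δc/c)² = (1×0.0620)² = 0.00384
δQ/Q = √(0.0229) = 0.151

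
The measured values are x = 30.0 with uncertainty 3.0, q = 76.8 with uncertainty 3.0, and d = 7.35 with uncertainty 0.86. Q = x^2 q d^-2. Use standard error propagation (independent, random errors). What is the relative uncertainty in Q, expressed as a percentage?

31.0%

Each factor contributes (exponent × relative error)² to (δQ/Q)²:
  (2·δx/x)² = (2×0.100)² = 0.0400;  (1·δq/q)² = (1×0.0391)² = 0.00153;  (-2·δd/d)² = (-2×0.117)² = 0.0548
δQ/Q = √(0.0963) = 0.310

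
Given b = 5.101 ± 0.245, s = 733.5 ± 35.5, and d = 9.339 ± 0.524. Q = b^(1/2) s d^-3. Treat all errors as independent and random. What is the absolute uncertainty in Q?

Q is a product of powers, so relative uncertainties combine in quadrature:
  (½·δb/b)² = (0.5×0.0480)² = 0.000577;  (1·δs/s)² = (1×0.0484)² = 0.00234;  (-3·δd/d)² = (-3×0.0561)² = 0.0283
δQ/Q = √(0.0313) = 0.177
Q = 2.034, so δQ = 0.177 × 2.034 = 0.360.

0.360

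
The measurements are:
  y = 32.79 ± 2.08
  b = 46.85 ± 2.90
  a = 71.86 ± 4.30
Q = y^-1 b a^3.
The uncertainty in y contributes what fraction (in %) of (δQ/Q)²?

10.0%

(δQ/Q)² = (-1·δy/y)² + (1·δb/b)² + (3·δa/a)²
  y term: (-1×0.0634)² = 0.00402
  b term: (1×0.0619)² = 0.00383
  a term: (3×0.0598)² = 0.0322
Total = 0.0401. Share from y = 0.00402/0.0401 = 0.100.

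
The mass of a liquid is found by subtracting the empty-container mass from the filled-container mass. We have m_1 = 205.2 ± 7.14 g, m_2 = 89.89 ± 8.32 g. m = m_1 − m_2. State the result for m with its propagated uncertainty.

For a sum/difference, combine absolute errors in quadrature:
  (δm_1)² = 51.0;  (δm_2)² = 69.2
δm = √(120) = 11.0 g
m = 115.3 g.

115.3 ± 11.0 g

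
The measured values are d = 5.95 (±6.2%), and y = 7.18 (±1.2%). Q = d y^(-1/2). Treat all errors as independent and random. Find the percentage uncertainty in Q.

6.23%

For a monomial Q ∝ d, y^(-1/2), fractional errors add in quadrature:
  (1·δd/d)² = (1×0.0620)² = 0.00384;  (−½·δy/y)² = (-0.5×0.0120)² = 3.6e-05
δQ/Q = √(0.00388) = 0.0623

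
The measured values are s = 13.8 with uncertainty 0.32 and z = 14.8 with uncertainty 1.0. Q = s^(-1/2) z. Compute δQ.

Since Q is a product/quotient, work with relative uncertainties:
  (−½·δs/s)² = (-0.5×0.0232)² = 0.000134;  (1·δz/z)² = (1×0.0676)² = 0.00457
δQ/Q = √(0.00470) = 0.0686
Q = 3.98, so δQ = 0.0686 × 3.98 = 0.273.

0.273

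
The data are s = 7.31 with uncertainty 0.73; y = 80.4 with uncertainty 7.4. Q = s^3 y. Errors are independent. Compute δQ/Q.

Products/powers → add relative errors in quadrature, weighted by exponent:
  (3·δs/s)² = (3×0.0999)² = 0.0898;  (1·δy/y)² = (1×0.0920)² = 0.00847
δQ/Q = √(0.0982) = 0.313

0.313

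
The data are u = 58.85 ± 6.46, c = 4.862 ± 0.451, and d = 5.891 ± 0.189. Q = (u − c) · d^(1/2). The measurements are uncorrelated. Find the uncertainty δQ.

15.9

Let w = u − c = 53.99. δw = √(δu² + δc²) = √(41.7 + 0.203) = 6.48, so δw/w = 0.120.
Q is then a monomial in w, d:
δQ/Q = √((δw/w)² + (½·δd/d)²) = √(0.0144 + 0.000257) = 0.121
Q = 131.0, so δQ = 0.121 × 131.0 = 15.9.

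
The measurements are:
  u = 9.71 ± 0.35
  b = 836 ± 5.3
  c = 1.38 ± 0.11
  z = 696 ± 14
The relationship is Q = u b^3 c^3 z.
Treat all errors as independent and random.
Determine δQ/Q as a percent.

24.3%

Relative error in a monomial: (δQ/Q)² = Σ (nᵢ · δxᵢ/xᵢ)².
  (1·δu/u)² = (1×0.0360)² = 0.00130;  (3·δb/b)² = (3×0.00634)² = 0.000362;  (3·δc/c)² = (3×0.0797)² = 0.0572;  (1·δz/z)² = (1×0.0201)² = 0.000405
δQ/Q = √(0.0592) = 0.243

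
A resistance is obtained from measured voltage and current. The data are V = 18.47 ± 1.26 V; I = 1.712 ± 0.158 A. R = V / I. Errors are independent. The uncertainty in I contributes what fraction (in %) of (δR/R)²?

(δR/R)² = (1·δV/V)² + (-1·δI/I)²
  V term: (1×0.0682)² = 0.00465
  I term: (-1×0.0923)² = 0.00852
Total = 0.0132. Share from I = 0.00852/0.0132 = 0.647.

64.7%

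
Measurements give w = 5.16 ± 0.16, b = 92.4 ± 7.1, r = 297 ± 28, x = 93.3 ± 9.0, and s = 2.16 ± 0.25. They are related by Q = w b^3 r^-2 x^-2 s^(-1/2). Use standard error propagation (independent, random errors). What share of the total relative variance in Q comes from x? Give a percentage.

(δQ/Q)² = (1·δw/w)² + (3·δb/b)² + (-2·δr/r)² + (-2·δx/x)² + (−½·δs/s)²
  w term: (1×0.0310)² = 0.000961
  b term: (3×0.0768)² = 0.0531
  r term: (-2×0.0943)² = 0.0356
  x term: (-2×0.0965)² = 0.0372
  s term: (-0.5×0.116)² = 0.00335
Total = 0.130. Share from x = 0.0372/0.130 = 0.286.

28.6%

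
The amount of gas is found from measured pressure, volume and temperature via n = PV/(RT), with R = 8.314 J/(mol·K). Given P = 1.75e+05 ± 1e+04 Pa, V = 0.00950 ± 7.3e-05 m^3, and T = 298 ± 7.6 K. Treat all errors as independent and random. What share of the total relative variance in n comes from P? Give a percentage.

82.2%

(δn/n)² = (1·δP/P)² + (1·δV/V)² + (-1·δT/T)²
  P term: (1×0.0571)² = 0.00327
  V term: (1×0.00768)² = 5.9e-05
  T term: (-1×0.0255)² = 0.000650
Total = 0.00397. Share from P = 0.00327/0.00397 = 0.822.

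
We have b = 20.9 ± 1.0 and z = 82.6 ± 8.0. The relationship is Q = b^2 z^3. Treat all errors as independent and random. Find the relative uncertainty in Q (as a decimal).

0.306

Relative error in a monomial: (δQ/Q)² = Σ (nᵢ · δxᵢ/xᵢ)².
  (2·δb/b)² = (2×0.0478)² = 0.00916;  (3·δz/z)² = (3×0.0969)² = 0.0844
δQ/Q = √(0.0936) = 0.306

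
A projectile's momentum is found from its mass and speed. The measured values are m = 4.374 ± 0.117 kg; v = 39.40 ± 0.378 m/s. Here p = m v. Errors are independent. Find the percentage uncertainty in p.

2.84%

Relative error in a monomial: (δp/p)² = Σ (nᵢ · δxᵢ/xᵢ)².
  (1·δm/m)² = (1×0.0267)² = 0.000716;  (1·δv/v)² = (1×0.00959)² = 9.2e-05
δp/p = √(0.000808) = 0.0284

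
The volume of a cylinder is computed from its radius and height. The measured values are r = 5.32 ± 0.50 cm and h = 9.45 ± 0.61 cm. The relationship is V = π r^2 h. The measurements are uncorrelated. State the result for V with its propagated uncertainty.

840 ± 167 cm^3

For a monomial V ∝ r^2, h, fractional errors add in quadrature:
  (2·δr/r)² = (2×0.0940)² = 0.0353;  (1·δh/h)² = (1×0.0646)² = 0.00417
δV/V = √(0.0395) = 0.199
V = 840 cm^3, so δV = 0.199 × 840 = 167 cm^3.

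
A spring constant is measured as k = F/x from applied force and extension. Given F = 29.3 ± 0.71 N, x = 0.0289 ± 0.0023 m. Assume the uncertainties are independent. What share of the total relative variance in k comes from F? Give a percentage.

(δk/k)² = (1·δF/F)² + (-1·δx/x)²
  F term: (1×0.0242)² = 0.000587
  x term: (-1×0.0796)² = 0.00633
Total = 0.00692. Share from F = 0.000587/0.00692 = 0.0848.

8.48%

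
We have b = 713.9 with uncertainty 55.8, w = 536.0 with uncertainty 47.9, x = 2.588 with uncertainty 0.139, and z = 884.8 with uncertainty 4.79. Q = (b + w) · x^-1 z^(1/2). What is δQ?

Let u = b + w = 1250. δu = √(δb² + δw²) = √(3110 + 2290) = 73.5, so δu/u = 0.0588.
Q is then a monomial in u, x, z:
δQ/Q = √((δu/u)² + (-1·δx/x)² + (½·δz/z)²) = √(0.00346 + 0.00288 + 7.33e-06) = 0.0797
Q = 14370, so δQ = 0.0797 × 14370 = 1150.

1150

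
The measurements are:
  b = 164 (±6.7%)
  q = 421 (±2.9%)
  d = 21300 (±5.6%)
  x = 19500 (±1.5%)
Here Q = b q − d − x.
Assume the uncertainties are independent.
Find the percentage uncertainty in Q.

18.4%

Let p = b·q = 69000. δp/p = √((1·δb/b)² + (1·δq/q)²) = √(0.00449 + 0.000841) = 0.0730, so δp = 5040.
Q = p − d − x: δQ = √(δp² + δd² + δx²) = √(2.54e+07 + 1.42e+06 + 85600) = 5190
Q = 28200, so δQ/Q = 5190/28200 = 0.184.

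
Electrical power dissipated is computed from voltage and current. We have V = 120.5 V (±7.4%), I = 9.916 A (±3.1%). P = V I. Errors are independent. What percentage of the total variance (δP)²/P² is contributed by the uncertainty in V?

(δP/P)² = (1·δV/V)² + (1·δI/I)²
  V term: (1×0.0740)² = 0.00548
  I term: (1×0.0310)² = 0.000961
Total = 0.00644. Share from V = 0.00548/0.00644 = 0.851.

85.1%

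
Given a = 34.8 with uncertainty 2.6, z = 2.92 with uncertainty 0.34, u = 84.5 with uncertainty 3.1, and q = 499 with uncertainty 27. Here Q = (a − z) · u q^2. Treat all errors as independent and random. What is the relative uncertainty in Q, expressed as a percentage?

14.1%

Let w = a − z = 31.9. δw = √(δa² + δz²) = √(6.76 + 0.116) = 2.62, so δw/w = 0.0823.
Q is then a monomial in w, u, q:
δQ/Q = √((δw/w)² + (1·δu/u)² + (2·δq/q)²) = √(0.00677 + 0.00135 + 0.0117) = 0.141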